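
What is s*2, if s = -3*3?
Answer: -18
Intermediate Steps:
s = -9
s*2 = -9*2 = -18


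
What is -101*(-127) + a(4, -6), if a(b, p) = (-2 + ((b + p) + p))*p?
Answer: 12887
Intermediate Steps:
a(b, p) = p*(-2 + b + 2*p) (a(b, p) = (-2 + (b + 2*p))*p = (-2 + b + 2*p)*p = p*(-2 + b + 2*p))
-101*(-127) + a(4, -6) = -101*(-127) - 6*(-2 + 4 + 2*(-6)) = 12827 - 6*(-2 + 4 - 12) = 12827 - 6*(-10) = 12827 + 60 = 12887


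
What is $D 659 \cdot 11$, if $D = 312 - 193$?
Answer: $862631$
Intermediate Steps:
$D = 119$
$D 659 \cdot 11 = 119 \cdot 659 \cdot 11 = 119 \cdot 7249 = 862631$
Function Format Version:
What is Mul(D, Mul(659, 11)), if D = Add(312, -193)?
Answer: 862631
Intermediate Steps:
D = 119
Mul(D, Mul(659, 11)) = Mul(119, Mul(659, 11)) = Mul(119, 7249) = 862631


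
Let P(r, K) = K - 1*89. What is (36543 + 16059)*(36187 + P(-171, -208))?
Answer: 1887885780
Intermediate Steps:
P(r, K) = -89 + K (P(r, K) = K - 89 = -89 + K)
(36543 + 16059)*(36187 + P(-171, -208)) = (36543 + 16059)*(36187 + (-89 - 208)) = 52602*(36187 - 297) = 52602*35890 = 1887885780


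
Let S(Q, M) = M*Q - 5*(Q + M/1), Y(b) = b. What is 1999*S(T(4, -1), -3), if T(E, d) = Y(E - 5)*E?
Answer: 93953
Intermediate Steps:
T(E, d) = E*(-5 + E) (T(E, d) = (E - 5)*E = (-5 + E)*E = E*(-5 + E))
S(Q, M) = -5*M - 5*Q + M*Q (S(Q, M) = M*Q - 5*(Q + M*1) = M*Q - 5*(Q + M) = M*Q - 5*(M + Q) = M*Q + (-5*M - 5*Q) = -5*M - 5*Q + M*Q)
1999*S(T(4, -1), -3) = 1999*(-5*(-3) - 20*(-5 + 4) - 12*(-5 + 4)) = 1999*(15 - 20*(-1) - 12*(-1)) = 1999*(15 - 5*(-4) - 3*(-4)) = 1999*(15 + 20 + 12) = 1999*47 = 93953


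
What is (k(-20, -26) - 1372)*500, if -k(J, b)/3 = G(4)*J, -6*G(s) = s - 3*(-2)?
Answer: -736000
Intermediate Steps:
G(s) = -1 - s/6 (G(s) = -(s - 3*(-2))/6 = -(s + 6)/6 = -(6 + s)/6 = -1 - s/6)
k(J, b) = 5*J (k(J, b) = -3*(-1 - 1/6*4)*J = -3*(-1 - 2/3)*J = -(-5)*J = 5*J)
(k(-20, -26) - 1372)*500 = (5*(-20) - 1372)*500 = (-100 - 1372)*500 = -1472*500 = -736000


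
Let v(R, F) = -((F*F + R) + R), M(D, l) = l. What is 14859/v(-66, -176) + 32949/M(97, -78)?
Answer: -169572993/400972 ≈ -422.90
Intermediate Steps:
v(R, F) = -F² - 2*R (v(R, F) = -((F² + R) + R) = -((R + F²) + R) = -(F² + 2*R) = -F² - 2*R)
14859/v(-66, -176) + 32949/M(97, -78) = 14859/(-1*(-176)² - 2*(-66)) + 32949/(-78) = 14859/(-1*30976 + 132) + 32949*(-1/78) = 14859/(-30976 + 132) - 10983/26 = 14859/(-30844) - 10983/26 = 14859*(-1/30844) - 10983/26 = -14859/30844 - 10983/26 = -169572993/400972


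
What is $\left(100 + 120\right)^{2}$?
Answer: $48400$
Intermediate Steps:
$\left(100 + 120\right)^{2} = 220^{2} = 48400$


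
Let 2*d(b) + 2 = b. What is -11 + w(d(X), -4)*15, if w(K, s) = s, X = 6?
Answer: -71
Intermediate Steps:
d(b) = -1 + b/2
-11 + w(d(X), -4)*15 = -11 - 4*15 = -11 - 60 = -71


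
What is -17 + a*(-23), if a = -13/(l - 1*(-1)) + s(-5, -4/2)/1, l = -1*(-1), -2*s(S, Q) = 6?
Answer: 403/2 ≈ 201.50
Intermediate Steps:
s(S, Q) = -3 (s(S, Q) = -½*6 = -3)
l = 1
a = -19/2 (a = -13/(1 - 1*(-1)) - 3/1 = -13/(1 + 1) - 3*1 = -13/2 - 3 = -19/2 ≈ -9.5000)
-17 + a*(-23) = -17 - 19/2*(-23) = -17 + 437/2 = 403/2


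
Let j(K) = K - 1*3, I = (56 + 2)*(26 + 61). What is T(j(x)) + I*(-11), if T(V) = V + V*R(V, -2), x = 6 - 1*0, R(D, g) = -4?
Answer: -55515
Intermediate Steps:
I = 5046 (I = 58*87 = 5046)
x = 6 (x = 6 + 0 = 6)
j(K) = -3 + K (j(K) = K - 3 = -3 + K)
T(V) = -3*V (T(V) = V + V*(-4) = V - 4*V = -3*V)
T(j(x)) + I*(-11) = -3*(-3 + 6) + 5046*(-11) = -3*3 - 55506 = -9 - 55506 = -55515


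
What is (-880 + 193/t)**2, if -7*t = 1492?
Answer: 1727413404721/2226064 ≈ 7.7599e+5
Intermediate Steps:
t = -1492/7 (t = -1/7*1492 = -1492/7 ≈ -213.14)
(-880 + 193/t)**2 = (-880 + 193/(-1492/7))**2 = (-880 + 193*(-7/1492))**2 = (-880 - 1351/1492)**2 = (-1314311/1492)**2 = 1727413404721/2226064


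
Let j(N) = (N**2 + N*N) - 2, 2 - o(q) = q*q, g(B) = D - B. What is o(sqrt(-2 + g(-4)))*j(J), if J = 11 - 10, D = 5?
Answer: 0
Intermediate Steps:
g(B) = 5 - B
o(q) = 2 - q**2 (o(q) = 2 - q*q = 2 - q**2)
J = 1
j(N) = -2 + 2*N**2 (j(N) = (N**2 + N**2) - 2 = 2*N**2 - 2 = -2 + 2*N**2)
o(sqrt(-2 + g(-4)))*j(J) = (2 - (sqrt(-2 + (5 - 1*(-4))))**2)*(-2 + 2*1**2) = (2 - (sqrt(-2 + (5 + 4)))**2)*(-2 + 2*1) = (2 - (sqrt(-2 + 9))**2)*(-2 + 2) = (2 - (sqrt(7))**2)*0 = (2 - 1*7)*0 = (2 - 7)*0 = -5*0 = 0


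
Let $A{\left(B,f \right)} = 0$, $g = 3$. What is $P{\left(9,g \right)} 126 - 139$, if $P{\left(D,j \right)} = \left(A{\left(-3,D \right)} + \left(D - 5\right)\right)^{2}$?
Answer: $1877$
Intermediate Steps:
$P{\left(D,j \right)} = \left(-5 + D\right)^{2}$ ($P{\left(D,j \right)} = \left(0 + \left(D - 5\right)\right)^{2} = \left(0 + \left(-5 + D\right)\right)^{2} = \left(-5 + D\right)^{2}$)
$P{\left(9,g \right)} 126 - 139 = \left(-5 + 9\right)^{2} \cdot 126 - 139 = 4^{2} \cdot 126 - 139 = 16 \cdot 126 - 139 = 2016 - 139 = 1877$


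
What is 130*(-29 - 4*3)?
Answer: -5330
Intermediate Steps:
130*(-29 - 4*3) = 130*(-29 - 12) = 130*(-41) = -5330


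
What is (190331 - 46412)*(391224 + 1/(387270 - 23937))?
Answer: 6819102396544989/121111 ≈ 5.6305e+10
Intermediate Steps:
(190331 - 46412)*(391224 + 1/(387270 - 23937)) = 143919*(391224 + 1/363333) = 143919*(142144589593/363333) = 6819102396544989/121111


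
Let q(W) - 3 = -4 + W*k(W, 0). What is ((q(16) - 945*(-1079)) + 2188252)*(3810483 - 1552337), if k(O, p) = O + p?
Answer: 7244498187652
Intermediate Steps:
q(W) = -1 + W² (q(W) = 3 + (-4 + W*(W + 0)) = 3 + (-4 + W*W) = 3 + (-4 + W²) = -1 + W²)
((q(16) - 945*(-1079)) + 2188252)*(3810483 - 1552337) = (((-1 + 16²) - 945*(-1079)) + 2188252)*(3810483 - 1552337) = (((-1 + 256) + 1019655) + 2188252)*2258146 = ((255 + 1019655) + 2188252)*2258146 = (1019910 + 2188252)*2258146 = 3208162*2258146 = 7244498187652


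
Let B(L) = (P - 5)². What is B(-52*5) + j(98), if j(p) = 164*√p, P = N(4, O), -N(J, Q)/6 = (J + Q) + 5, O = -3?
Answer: 1681 + 1148*√2 ≈ 3304.5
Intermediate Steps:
N(J, Q) = -30 - 6*J - 6*Q (N(J, Q) = -6*((J + Q) + 5) = -6*(5 + J + Q) = -30 - 6*J - 6*Q)
P = -36 (P = -30 - 6*4 - 6*(-3) = -30 - 24 + 18 = -36)
B(L) = 1681 (B(L) = (-36 - 5)² = (-41)² = 1681)
B(-52*5) + j(98) = 1681 + 164*√98 = 1681 + 164*(7*√2) = 1681 + 1148*√2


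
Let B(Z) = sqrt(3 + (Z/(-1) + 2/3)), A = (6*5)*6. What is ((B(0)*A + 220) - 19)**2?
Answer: 159201 + 24120*sqrt(33) ≈ 2.9776e+5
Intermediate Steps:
A = 180 (A = 30*6 = 180)
B(Z) = sqrt(11/3 - Z) (B(Z) = sqrt(3 + (Z*(-1) + 2*(1/3))) = sqrt(3 + (-Z + 2/3)) = sqrt(3 + (2/3 - Z)) = sqrt(11/3 - Z))
((B(0)*A + 220) - 19)**2 = (((sqrt(33 - 9*0)/3)*180 + 220) - 19)**2 = (((sqrt(33 + 0)/3)*180 + 220) - 19)**2 = (((sqrt(33)/3)*180 + 220) - 19)**2 = ((60*sqrt(33) + 220) - 19)**2 = ((220 + 60*sqrt(33)) - 19)**2 = (201 + 60*sqrt(33))**2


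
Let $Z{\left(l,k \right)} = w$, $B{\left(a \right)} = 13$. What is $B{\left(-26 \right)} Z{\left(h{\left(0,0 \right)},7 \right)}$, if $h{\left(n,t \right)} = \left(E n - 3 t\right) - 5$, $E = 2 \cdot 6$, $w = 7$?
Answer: $91$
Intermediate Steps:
$E = 12$
$h{\left(n,t \right)} = -5 - 3 t + 12 n$ ($h{\left(n,t \right)} = \left(12 n - 3 t\right) - 5 = \left(- 3 t + 12 n\right) - 5 = -5 - 3 t + 12 n$)
$Z{\left(l,k \right)} = 7$
$B{\left(-26 \right)} Z{\left(h{\left(0,0 \right)},7 \right)} = 13 \cdot 7 = 91$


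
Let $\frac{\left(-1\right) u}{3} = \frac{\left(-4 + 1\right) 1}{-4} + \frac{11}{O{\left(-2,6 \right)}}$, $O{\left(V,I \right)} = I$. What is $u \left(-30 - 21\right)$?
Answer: $\frac{1581}{4} \approx 395.25$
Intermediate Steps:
$u = - \frac{31}{4}$ ($u = - 3 \left(\frac{\left(-4 + 1\right) 1}{-4} + \frac{11}{6}\right) = - 3 \left(\left(-3\right) 1 \left(- \frac{1}{4}\right) + 11 \cdot \frac{1}{6}\right) = - 3 \left(\left(-3\right) \left(- \frac{1}{4}\right) + \frac{11}{6}\right) = - 3 \left(\frac{3}{4} + \frac{11}{6}\right) = \left(-3\right) \frac{31}{12} = - \frac{31}{4} \approx -7.75$)
$u \left(-30 - 21\right) = - \frac{31 \left(-30 - 21\right)}{4} = \left(- \frac{31}{4}\right) \left(-51\right) = \frac{1581}{4}$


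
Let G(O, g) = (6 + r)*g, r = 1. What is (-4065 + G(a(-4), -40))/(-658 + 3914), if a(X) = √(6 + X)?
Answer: -395/296 ≈ -1.3345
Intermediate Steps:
G(O, g) = 7*g (G(O, g) = (6 + 1)*g = 7*g)
(-4065 + G(a(-4), -40))/(-658 + 3914) = (-4065 + 7*(-40))/(-658 + 3914) = (-4065 - 280)/3256 = -4345*1/3256 = -395/296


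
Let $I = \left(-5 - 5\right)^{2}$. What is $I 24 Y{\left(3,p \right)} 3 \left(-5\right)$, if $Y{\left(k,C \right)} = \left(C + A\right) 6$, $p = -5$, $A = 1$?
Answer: $864000$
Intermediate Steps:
$Y{\left(k,C \right)} = 6 + 6 C$ ($Y{\left(k,C \right)} = \left(C + 1\right) 6 = \left(1 + C\right) 6 = 6 + 6 C$)
$I = 100$ ($I = \left(-10\right)^{2} = 100$)
$I 24 Y{\left(3,p \right)} 3 \left(-5\right) = 100 \cdot 24 \left(6 + 6 \left(-5\right)\right) 3 \left(-5\right) = 2400 \left(6 - 30\right) 3 \left(-5\right) = 2400 \left(-24\right) 3 \left(-5\right) = 2400 \left(\left(-72\right) \left(-5\right)\right) = 2400 \cdot 360 = 864000$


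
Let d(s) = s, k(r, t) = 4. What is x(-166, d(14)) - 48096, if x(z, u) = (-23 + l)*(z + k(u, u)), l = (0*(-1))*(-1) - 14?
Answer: -42102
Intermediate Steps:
l = -14 (l = 0*(-1) - 14 = 0 - 14 = -14)
x(z, u) = -148 - 37*z (x(z, u) = (-23 - 14)*(z + 4) = -37*(4 + z) = -148 - 37*z)
x(-166, d(14)) - 48096 = (-148 - 37*(-166)) - 48096 = (-148 + 6142) - 48096 = 5994 - 48096 = -42102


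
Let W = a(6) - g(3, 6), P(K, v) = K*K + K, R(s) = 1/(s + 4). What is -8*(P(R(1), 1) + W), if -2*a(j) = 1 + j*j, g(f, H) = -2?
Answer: 3252/25 ≈ 130.08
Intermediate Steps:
R(s) = 1/(4 + s)
a(j) = -1/2 - j**2/2 (a(j) = -(1 + j*j)/2 = -(1 + j**2)/2 = -1/2 - j**2/2)
P(K, v) = K + K**2 (P(K, v) = K**2 + K = K + K**2)
W = -33/2 (W = (-1/2 - 1/2*6**2) - 1*(-2) = (-1/2 - 1/2*36) + 2 = (-1/2 - 18) + 2 = -37/2 + 2 = -33/2 ≈ -16.500)
-8*(P(R(1), 1) + W) = -8*((1 + 1/(4 + 1))/(4 + 1) - 33/2) = -8*((1 + 1/5)/5 - 33/2) = -8*((1/5)*(6/5) - 33/2) = -8*(6/25 - 33/2) = -8*(-813/50) = 3252/25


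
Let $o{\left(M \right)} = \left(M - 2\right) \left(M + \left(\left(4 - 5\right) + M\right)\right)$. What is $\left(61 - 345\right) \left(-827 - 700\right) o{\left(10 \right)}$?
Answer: $65917536$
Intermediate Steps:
$o{\left(M \right)} = \left(-1 + 2 M\right) \left(-2 + M\right)$ ($o{\left(M \right)} = \left(-2 + M\right) \left(M + \left(-1 + M\right)\right) = \left(-2 + M\right) \left(-1 + 2 M\right) = \left(-1 + 2 M\right) \left(-2 + M\right)$)
$\left(61 - 345\right) \left(-827 - 700\right) o{\left(10 \right)} = \left(61 - 345\right) \left(-827 - 700\right) \left(2 - 50 + 2 \cdot 10^{2}\right) = \left(-284\right) \left(-1527\right) \left(2 - 50 + 2 \cdot 100\right) = 433668 \left(2 - 50 + 200\right) = 433668 \cdot 152 = 65917536$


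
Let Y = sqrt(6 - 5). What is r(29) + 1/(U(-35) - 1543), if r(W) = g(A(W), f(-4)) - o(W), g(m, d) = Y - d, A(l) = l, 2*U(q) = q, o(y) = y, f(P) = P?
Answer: -74906/3121 ≈ -24.001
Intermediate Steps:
Y = 1 (Y = sqrt(1) = 1)
U(q) = q/2
g(m, d) = 1 - d
r(W) = 5 - W (r(W) = (1 - 1*(-4)) - W = (1 + 4) - W = 5 - W)
r(29) + 1/(U(-35) - 1543) = (5 - 1*29) + 1/((1/2)*(-35) - 1543) = (5 - 29) + 1/(-35/2 - 1543) = -24 + 1/(-3121/2) = -24 - 2/3121 = -74906/3121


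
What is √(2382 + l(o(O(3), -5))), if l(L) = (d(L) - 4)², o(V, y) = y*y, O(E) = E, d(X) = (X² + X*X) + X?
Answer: √1617823 ≈ 1271.9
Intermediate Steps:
d(X) = X + 2*X² (d(X) = (X² + X²) + X = 2*X² + X = X + 2*X²)
o(V, y) = y²
l(L) = (-4 + L*(1 + 2*L))² (l(L) = (L*(1 + 2*L) - 4)² = (-4 + L*(1 + 2*L))²)
√(2382 + l(o(O(3), -5))) = √(2382 + (-4 + (-5)²*(1 + 2*(-5)²))²) = √(2382 + (-4 + 25*(1 + 2*25))²) = √(2382 + (-4 + 25*(1 + 50))²) = √(2382 + (-4 + 25*51)²) = √(2382 + (-4 + 1275)²) = √(2382 + 1271²) = √(2382 + 1615441) = √1617823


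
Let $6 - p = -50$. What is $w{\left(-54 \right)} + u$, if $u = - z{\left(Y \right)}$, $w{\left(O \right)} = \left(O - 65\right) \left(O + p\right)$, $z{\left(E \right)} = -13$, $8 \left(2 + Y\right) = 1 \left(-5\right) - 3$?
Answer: $-225$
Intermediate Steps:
$p = 56$ ($p = 6 - -50 = 6 + 50 = 56$)
$Y = -3$ ($Y = -2 + \frac{1 \left(-5\right) - 3}{8} = -2 + \frac{-5 - 3}{8} = -2 + \frac{1}{8} \left(-8\right) = -2 - 1 = -3$)
$w{\left(O \right)} = \left(-65 + O\right) \left(56 + O\right)$ ($w{\left(O \right)} = \left(O - 65\right) \left(O + 56\right) = \left(-65 + O\right) \left(56 + O\right)$)
$u = 13$ ($u = \left(-1\right) \left(-13\right) = 13$)
$w{\left(-54 \right)} + u = \left(-3640 + \left(-54\right)^{2} - -486\right) + 13 = \left(-3640 + 2916 + 486\right) + 13 = -238 + 13 = -225$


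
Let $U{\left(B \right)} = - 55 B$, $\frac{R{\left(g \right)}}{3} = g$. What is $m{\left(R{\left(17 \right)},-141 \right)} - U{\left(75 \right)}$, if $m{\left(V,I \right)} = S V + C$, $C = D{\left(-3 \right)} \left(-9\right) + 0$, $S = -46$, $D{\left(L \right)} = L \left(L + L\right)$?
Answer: $1617$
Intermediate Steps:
$D{\left(L \right)} = 2 L^{2}$ ($D{\left(L \right)} = L 2 L = 2 L^{2}$)
$C = -162$ ($C = 2 \left(-3\right)^{2} \left(-9\right) + 0 = 2 \cdot 9 \left(-9\right) + 0 = 18 \left(-9\right) + 0 = -162 + 0 = -162$)
$R{\left(g \right)} = 3 g$
$m{\left(V,I \right)} = -162 - 46 V$ ($m{\left(V,I \right)} = - 46 V - 162 = -162 - 46 V$)
$m{\left(R{\left(17 \right)},-141 \right)} - U{\left(75 \right)} = \left(-162 - 46 \cdot 3 \cdot 17\right) - \left(-55\right) 75 = \left(-162 - 2346\right) - -4125 = \left(-162 - 2346\right) + 4125 = -2508 + 4125 = 1617$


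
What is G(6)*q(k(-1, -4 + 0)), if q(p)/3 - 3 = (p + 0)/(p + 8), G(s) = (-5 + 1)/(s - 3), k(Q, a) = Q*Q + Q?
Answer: -12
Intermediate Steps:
k(Q, a) = Q + Q² (k(Q, a) = Q² + Q = Q + Q²)
G(s) = -4/(-3 + s)
q(p) = 9 + 3*p/(8 + p) (q(p) = 9 + 3*((p + 0)/(p + 8)) = 9 + 3*(p/(8 + p)) = 9 + 3*p/(8 + p))
G(6)*q(k(-1, -4 + 0)) = (-4/(-3 + 6))*(12*(6 - (1 - 1))/(8 - (1 - 1))) = (-4/3)*(12*(6 - 1*0)/(8 - 1*0)) = (-4*⅓)*(12*(6 + 0)/(8 + 0)) = -16*6/8 = -4/3*9 = -12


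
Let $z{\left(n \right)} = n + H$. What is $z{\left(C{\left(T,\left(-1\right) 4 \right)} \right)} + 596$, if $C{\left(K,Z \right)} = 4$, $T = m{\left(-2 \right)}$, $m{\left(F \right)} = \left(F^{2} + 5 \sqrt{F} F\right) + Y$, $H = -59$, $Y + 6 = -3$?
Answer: $541$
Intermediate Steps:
$Y = -9$ ($Y = -6 - 3 = -9$)
$m{\left(F \right)} = -9 + F^{2} + 5 F^{\frac{3}{2}}$ ($m{\left(F \right)} = \left(F^{2} + 5 \sqrt{F} F\right) - 9 = \left(F^{2} + 5 F^{\frac{3}{2}}\right) - 9 = -9 + F^{2} + 5 F^{\frac{3}{2}}$)
$T = -5 - 10 i \sqrt{2}$ ($T = -9 + \left(-2\right)^{2} + 5 \left(-2\right)^{\frac{3}{2}} = -9 + 4 + 5 \left(- 2 i \sqrt{2}\right) = -9 + 4 - 10 i \sqrt{2} = -5 - 10 i \sqrt{2} \approx -5.0 - 14.142 i$)
$z{\left(n \right)} = -59 + n$ ($z{\left(n \right)} = n - 59 = -59 + n$)
$z{\left(C{\left(T,\left(-1\right) 4 \right)} \right)} + 596 = \left(-59 + 4\right) + 596 = -55 + 596 = 541$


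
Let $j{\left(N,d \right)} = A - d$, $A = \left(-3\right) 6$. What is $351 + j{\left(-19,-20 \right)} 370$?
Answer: $1091$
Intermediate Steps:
$A = -18$
$j{\left(N,d \right)} = -18 - d$
$351 + j{\left(-19,-20 \right)} 370 = 351 + \left(-18 - -20\right) 370 = 351 + \left(-18 + 20\right) 370 = 351 + 2 \cdot 370 = 351 + 740 = 1091$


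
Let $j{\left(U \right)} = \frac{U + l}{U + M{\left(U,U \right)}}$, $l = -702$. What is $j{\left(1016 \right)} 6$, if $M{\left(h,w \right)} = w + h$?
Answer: $\frac{157}{254} \approx 0.61811$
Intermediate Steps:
$M{\left(h,w \right)} = h + w$
$j{\left(U \right)} = \frac{-702 + U}{3 U}$ ($j{\left(U \right)} = \frac{U - 702}{U + \left(U + U\right)} = \frac{-702 + U}{U + 2 U} = \frac{-702 + U}{3 U}$)
$j{\left(1016 \right)} 6 = \frac{-702 + 1016}{3 \cdot 1016} \cdot 6 = \frac{1}{3} \cdot \frac{1}{1016} \cdot 314 \cdot 6 = \frac{157}{1524} \cdot 6 = \frac{157}{254}$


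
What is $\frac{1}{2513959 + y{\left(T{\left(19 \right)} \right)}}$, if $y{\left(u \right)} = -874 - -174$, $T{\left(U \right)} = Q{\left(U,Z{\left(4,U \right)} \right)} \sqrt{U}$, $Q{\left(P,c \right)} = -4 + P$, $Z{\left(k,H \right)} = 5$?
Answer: $\frac{1}{2513259} \approx 3.9789 \cdot 10^{-7}$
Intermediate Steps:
$T{\left(U \right)} = \sqrt{U} \left(-4 + U\right)$ ($T{\left(U \right)} = \left(-4 + U\right) \sqrt{U} = \sqrt{U} \left(-4 + U\right)$)
$y{\left(u \right)} = -700$ ($y{\left(u \right)} = -874 + 174 = -700$)
$\frac{1}{2513959 + y{\left(T{\left(19 \right)} \right)}} = \frac{1}{2513959 - 700} = \frac{1}{2513259}$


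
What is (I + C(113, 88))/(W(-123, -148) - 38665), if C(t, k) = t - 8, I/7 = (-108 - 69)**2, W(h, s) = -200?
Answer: -73136/12955 ≈ -5.6454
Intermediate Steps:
I = 219303 (I = 7*(-108 - 69)**2 = 7*(-177)**2 = 7*31329 = 219303)
C(t, k) = -8 + t
(I + C(113, 88))/(W(-123, -148) - 38665) = (219303 + (-8 + 113))/(-200 - 38665) = (219303 + 105)/(-38865) = 219408*(-1/38865) = -73136/12955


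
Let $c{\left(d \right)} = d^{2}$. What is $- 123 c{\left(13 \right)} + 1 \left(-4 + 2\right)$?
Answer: $-20789$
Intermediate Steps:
$- 123 c{\left(13 \right)} + 1 \left(-4 + 2\right) = - 123 \cdot 13^{2} + 1 \left(-4 + 2\right) = \left(-123\right) 169 + 1 \left(-2\right) = -20787 - 2 = -20789$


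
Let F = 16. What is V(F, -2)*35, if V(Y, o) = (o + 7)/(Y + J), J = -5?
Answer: 175/11 ≈ 15.909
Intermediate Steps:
V(Y, o) = (7 + o)/(-5 + Y) (V(Y, o) = (o + 7)/(Y - 5) = (7 + o)/(-5 + Y))
V(F, -2)*35 = ((7 - 2)/(-5 + 16))*35 = (5/11)*35 = 175/11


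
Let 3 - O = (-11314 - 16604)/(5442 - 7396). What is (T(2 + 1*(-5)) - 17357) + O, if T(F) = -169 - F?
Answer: -17130999/977 ≈ -17534.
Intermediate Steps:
O = -11028/977 (O = 3 - (-11314 - 16604)/(5442 - 7396) = 3 - (-27918)/(-1954) = 3 - (-27918)*(-1)/1954 = 3 - 1*13959/977 = 3 - 13959/977 = -11028/977 ≈ -11.288)
(T(2 + 1*(-5)) - 17357) + O = ((-169 - (2 + 1*(-5))) - 17357) - 11028/977 = ((-169 - (2 - 5)) - 17357) - 11028/977 = ((-169 - 1*(-3)) - 17357) - 11028/977 = ((-169 + 3) - 17357) - 11028/977 = (-166 - 17357) - 11028/977 = -17523 - 11028/977 = -17130999/977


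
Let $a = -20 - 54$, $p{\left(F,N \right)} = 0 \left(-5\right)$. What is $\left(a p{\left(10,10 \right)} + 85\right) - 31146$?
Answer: $-31061$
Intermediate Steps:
$p{\left(F,N \right)} = 0$
$a = -74$ ($a = -20 - 54 = -74$)
$\left(a p{\left(10,10 \right)} + 85\right) - 31146 = \left(\left(-74\right) 0 + 85\right) - 31146 = \left(0 + 85\right) - 31146 = 85 - 31146 = -31061$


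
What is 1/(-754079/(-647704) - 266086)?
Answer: -647704/172344212465 ≈ -3.7582e-6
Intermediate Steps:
1/(-754079/(-647704) - 266086) = 1/(-754079*(-1/647704) - 266086) = 1/(754079/647704 - 266086) = 1/(-172344212465/647704) = -647704/172344212465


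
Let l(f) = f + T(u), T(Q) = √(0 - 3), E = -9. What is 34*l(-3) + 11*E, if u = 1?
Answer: -201 + 34*I*√3 ≈ -201.0 + 58.89*I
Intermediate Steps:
T(Q) = I*√3 (T(Q) = √(-3) = I*√3)
l(f) = f + I*√3
34*l(-3) + 11*E = 34*(-3 + I*√3) + 11*(-9) = (-102 + 34*I*√3) - 99 = -201 + 34*I*√3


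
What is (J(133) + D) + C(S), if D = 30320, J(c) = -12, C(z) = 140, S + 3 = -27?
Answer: 30448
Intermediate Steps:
S = -30 (S = -3 - 27 = -30)
(J(133) + D) + C(S) = (-12 + 30320) + 140 = 30308 + 140 = 30448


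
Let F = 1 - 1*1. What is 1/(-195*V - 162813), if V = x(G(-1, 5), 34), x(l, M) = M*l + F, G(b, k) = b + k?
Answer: -1/189333 ≈ -5.2817e-6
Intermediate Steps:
F = 0 (F = 1 - 1 = 0)
x(l, M) = M*l (x(l, M) = M*l + 0 = M*l)
V = 136 (V = 34*(-1 + 5) = 34*4 = 136)
1/(-195*V - 162813) = 1/(-195*136 - 162813) = 1/(-26520 - 162813) = 1/(-189333) = -1/189333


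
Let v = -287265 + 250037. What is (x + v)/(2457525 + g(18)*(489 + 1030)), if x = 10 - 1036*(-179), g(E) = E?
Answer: 148226/2484867 ≈ 0.059651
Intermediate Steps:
v = -37228
x = 185454 (x = 10 + 185444 = 185454)
(x + v)/(2457525 + g(18)*(489 + 1030)) = (185454 - 37228)/(2457525 + 18*(489 + 1030)) = 148226/(2457525 + 18*1519) = 148226/(2457525 + 27342) = 148226/2484867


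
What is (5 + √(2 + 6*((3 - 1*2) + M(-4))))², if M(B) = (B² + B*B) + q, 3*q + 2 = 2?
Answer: 225 + 100*√2 ≈ 366.42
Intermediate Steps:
q = 0 (q = -⅔ + (⅓)*2 = -⅔ + ⅔ = 0)
M(B) = 2*B² (M(B) = (B² + B*B) + 0 = (B² + B²) + 0 = 2*B² + 0 = 2*B²)
(5 + √(2 + 6*((3 - 1*2) + M(-4))))² = (5 + √(2 + 6*((3 - 1*2) + 2*(-4)²)))² = (5 + √(2 + 6*((3 - 2) + 2*16)))² = (5 + √(2 + 6*(1 + 32)))² = (5 + √(2 + 6*33))² = (5 + √(2 + 198))² = (5 + √200)² = (5 + 10*√2)²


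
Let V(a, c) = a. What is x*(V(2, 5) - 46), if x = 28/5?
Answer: -1232/5 ≈ -246.40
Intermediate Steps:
x = 28/5 (x = 28*(⅕) = 28/5 ≈ 5.6000)
x*(V(2, 5) - 46) = 28*(2 - 46)/5 = (28/5)*(-44) = -1232/5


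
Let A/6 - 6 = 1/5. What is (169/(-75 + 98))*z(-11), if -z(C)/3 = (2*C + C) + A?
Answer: -10647/115 ≈ -92.583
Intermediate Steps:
A = 186/5 (A = 36 + 6/5 = 186/5 ≈ 37.200)
z(C) = -558/5 - 9*C (z(C) = -3*((2*C + C) + 186/5) = -3*(3*C + 186/5) = -3*(186/5 + 3*C) = -558/5 - 9*C)
(169/(-75 + 98))*z(-11) = (169/(-75 + 98))*(-558/5 - 9*(-11)) = (169/23)*(-558/5 + 99) = (169*(1/23))*(-63/5) = (169/23)*(-63/5) = -10647/115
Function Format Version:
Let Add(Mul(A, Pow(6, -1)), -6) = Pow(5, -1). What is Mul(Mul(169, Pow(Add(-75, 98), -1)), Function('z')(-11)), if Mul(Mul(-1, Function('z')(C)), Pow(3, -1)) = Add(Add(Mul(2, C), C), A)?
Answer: Rational(-10647, 115) ≈ -92.583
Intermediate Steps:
A = Rational(186, 5) (A = Add(36, Mul(6, Pow(5, -1))) = Add(36, Mul(6, Rational(1, 5))) = Add(36, Rational(6, 5)) = Rational(186, 5) ≈ 37.200)
Function('z')(C) = Add(Rational(-558, 5), Mul(-9, C)) (Function('z')(C) = Mul(-3, Add(Add(Mul(2, C), C), Rational(186, 5))) = Mul(-3, Add(Mul(3, C), Rational(186, 5))) = Mul(-3, Add(Rational(186, 5), Mul(3, C))) = Add(Rational(-558, 5), Mul(-9, C)))
Mul(Mul(169, Pow(Add(-75, 98), -1)), Function('z')(-11)) = Mul(Mul(169, Pow(Add(-75, 98), -1)), Add(Rational(-558, 5), Mul(-9, -11))) = Mul(Mul(169, Pow(23, -1)), Add(Rational(-558, 5), 99)) = Mul(Mul(169, Rational(1, 23)), Rational(-63, 5)) = Mul(Rational(169, 23), Rational(-63, 5)) = Rational(-10647, 115)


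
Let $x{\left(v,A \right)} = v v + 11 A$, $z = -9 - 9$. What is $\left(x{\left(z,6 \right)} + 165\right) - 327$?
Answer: $228$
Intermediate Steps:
$z = -18$
$x{\left(v,A \right)} = v^{2} + 11 A$
$\left(x{\left(z,6 \right)} + 165\right) - 327 = \left(\left(\left(-18\right)^{2} + 11 \cdot 6\right) + 165\right) - 327 = \left(\left(324 + 66\right) + 165\right) - 327 = \left(390 + 165\right) - 327 = 555 - 327 = 228$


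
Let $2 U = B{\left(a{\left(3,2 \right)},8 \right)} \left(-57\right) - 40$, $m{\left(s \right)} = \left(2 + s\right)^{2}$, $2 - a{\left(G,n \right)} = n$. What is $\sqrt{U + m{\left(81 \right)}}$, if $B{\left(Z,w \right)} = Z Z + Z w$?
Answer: $\sqrt{6869} \approx 82.879$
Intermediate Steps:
$a{\left(G,n \right)} = 2 - n$
$B{\left(Z,w \right)} = Z^{2} + Z w$
$U = -20$ ($U = \frac{\left(2 - 2\right) \left(\left(2 - 2\right) + 8\right) \left(-57\right) - 40}{2} = \frac{0 \left(0 + 8\right) \left(-57\right) - 40}{2} = \frac{0 \cdot 8 \left(-57\right) - 40}{2} = \frac{0 \left(-57\right) - 40}{2} = \frac{0 - 40}{2} = \frac{1}{2} \left(-40\right) = -20$)
$\sqrt{U + m{\left(81 \right)}} = \sqrt{-20 + \left(2 + 81\right)^{2}} = \sqrt{-20 + 83^{2}} = \sqrt{-20 + 6889} = \sqrt{6869}$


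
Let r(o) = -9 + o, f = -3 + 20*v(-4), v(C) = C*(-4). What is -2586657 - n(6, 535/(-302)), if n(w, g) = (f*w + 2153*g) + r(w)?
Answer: -780592057/302 ≈ -2.5847e+6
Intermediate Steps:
v(C) = -4*C
f = 317 (f = -3 + 20*(-4*(-4)) = -3 + 20*16 = -3 + 320 = 317)
n(w, g) = -9 + 318*w + 2153*g (n(w, g) = (317*w + 2153*g) + (-9 + w) = -9 + 318*w + 2153*g)
-2586657 - n(6, 535/(-302)) = -2586657 - (-9 + 318*6 + 2153*(535/(-302))) = -2586657 - (-9 + 1908 + 2153*(535*(-1/302))) = -2586657 - (-9 + 1908 + 2153*(-535/302)) = -2586657 - (-9 + 1908 - 1151855/302) = -2586657 - 1*(-578357/302) = -2586657 + 578357/302 = -780592057/302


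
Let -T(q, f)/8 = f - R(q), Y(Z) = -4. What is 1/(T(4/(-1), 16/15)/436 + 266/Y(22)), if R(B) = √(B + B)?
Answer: -711287130/47314544161 - 392400*I*√2/47314544161 ≈ -0.015033 - 1.1729e-5*I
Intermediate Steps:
R(B) = √2*√B (R(B) = √(2*B) = √2*√B)
T(q, f) = -8*f + 8*√2*√q (T(q, f) = -8*(f - √2*√q) = -8*f + 8*√2*√q)
1/(T(4/(-1), 16/15)/436 + 266/Y(22)) = 1/((-128/15 + 8*√2*√(4/(-1)))/436 + 266/(-4)) = 1/((-128/15 + 8*√2*√(4*(-1)))*(1/436) + 266*(-¼)) = 1/((-8*16/15 + 8*√2*√(-4))*(1/436) - 133/2) = 1/((-128/15 + 8*√2*(2*I))*(1/436) - 133/2) = 1/((-128/15 + 16*I*√2)*(1/436) - 133/2) = 1/((-32/1635 + 4*I*√2/109) - 133/2) = 1/(-217519/3270 + 4*I*√2/109)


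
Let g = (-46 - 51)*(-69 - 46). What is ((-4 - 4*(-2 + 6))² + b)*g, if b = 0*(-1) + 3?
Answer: 4495465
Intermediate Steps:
b = 3 (b = 0 + 3 = 3)
g = 11155 (g = -97*(-115) = 11155)
((-4 - 4*(-2 + 6))² + b)*g = ((-4 - 4*(-2 + 6))² + 3)*11155 = ((-4 - 4*4)² + 3)*11155 = ((-4 - 1*16)² + 3)*11155 = ((-4 - 16)² + 3)*11155 = ((-20)² + 3)*11155 = (400 + 3)*11155 = 403*11155 = 4495465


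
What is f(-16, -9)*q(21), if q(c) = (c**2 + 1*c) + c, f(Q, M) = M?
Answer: -4347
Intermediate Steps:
q(c) = c**2 + 2*c (q(c) = (c**2 + c) + c = (c + c**2) + c = c**2 + 2*c)
f(-16, -9)*q(21) = -189*(2 + 21) = -189*23 = -9*483 = -4347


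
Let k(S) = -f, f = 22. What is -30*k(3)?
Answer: 660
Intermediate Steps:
k(S) = -22 (k(S) = -1*22 = -22)
-30*k(3) = -30*(-22) = 660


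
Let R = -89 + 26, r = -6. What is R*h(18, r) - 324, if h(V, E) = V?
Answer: -1458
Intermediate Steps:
R = -63
R*h(18, r) - 324 = -63*18 - 324 = -1134 - 324 = -1458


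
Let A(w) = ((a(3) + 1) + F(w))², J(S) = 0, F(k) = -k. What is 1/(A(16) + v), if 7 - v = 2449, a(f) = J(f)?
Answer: -1/2217 ≈ -0.00045106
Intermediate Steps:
a(f) = 0
v = -2442 (v = 7 - 1*2449 = 7 - 2449 = -2442)
A(w) = (1 - w)² (A(w) = ((0 + 1) - w)² = (1 - w)²)
1/(A(16) + v) = 1/((1 - 1*16)² - 2442) = 1/((1 - 16)² - 2442) = 1/((-15)² - 2442) = 1/(225 - 2442) = 1/(-2217) = -1/2217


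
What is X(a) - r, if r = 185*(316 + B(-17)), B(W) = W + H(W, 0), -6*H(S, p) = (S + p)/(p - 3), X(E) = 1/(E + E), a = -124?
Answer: -123073109/2232 ≈ -55140.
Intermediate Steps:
X(E) = 1/(2*E)
H(S, p) = -(S + p)/(6*(-3 + p)) (H(S, p) = -(S + p)/(6*(p - 3)) = -(S + p)/(6*(-3 + p)))
B(W) = 19*W/18 (B(W) = W + (-W - 1*0)/(6*(-3 + 0)) = W + (⅙)*(-W + 0)/(-3) = W + (⅙)*(-⅓)*(-W) = W + W/18 = 19*W/18)
r = 992525/18 (r = 185*(316 + (19/18)*(-17)) = 185*(316 - 323/18) = 185*(5365/18) = 992525/18 ≈ 55140.)
X(a) - r = (½)/(-124) - 1*992525/18 = (½)*(-1/124) - 992525/18 = -1/248 - 992525/18 = -123073109/2232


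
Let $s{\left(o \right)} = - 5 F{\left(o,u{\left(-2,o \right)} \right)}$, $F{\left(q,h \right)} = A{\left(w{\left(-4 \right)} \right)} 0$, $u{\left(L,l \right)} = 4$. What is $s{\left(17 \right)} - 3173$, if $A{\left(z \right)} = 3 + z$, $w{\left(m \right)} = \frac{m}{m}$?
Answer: $-3173$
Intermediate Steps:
$w{\left(m \right)} = 1$
$F{\left(q,h \right)} = 0$ ($F{\left(q,h \right)} = \left(3 + 1\right) 0 = 4 \cdot 0 = 0$)
$s{\left(o \right)} = 0$ ($s{\left(o \right)} = \left(-5\right) 0 = 0$)
$s{\left(17 \right)} - 3173 = 0 - 3173 = -3173$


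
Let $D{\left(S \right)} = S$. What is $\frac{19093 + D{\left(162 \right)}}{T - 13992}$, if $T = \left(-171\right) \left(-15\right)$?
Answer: $- \frac{19255}{11427} \approx -1.685$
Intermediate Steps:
$T = 2565$
$\frac{19093 + D{\left(162 \right)}}{T - 13992} = \frac{19093 + 162}{2565 - 13992} = \frac{19255}{-11427} = 19255 \left(- \frac{1}{11427}\right) = - \frac{19255}{11427}$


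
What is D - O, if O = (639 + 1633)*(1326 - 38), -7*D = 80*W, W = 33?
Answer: -20486992/7 ≈ -2.9267e+6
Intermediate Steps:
D = -2640/7 (D = -80*33/7 = -⅐*2640 = -2640/7 ≈ -377.14)
O = 2926336 (O = 2272*1288 = 2926336)
D - O = -2640/7 - 1*2926336 = -2640/7 - 2926336 = -20486992/7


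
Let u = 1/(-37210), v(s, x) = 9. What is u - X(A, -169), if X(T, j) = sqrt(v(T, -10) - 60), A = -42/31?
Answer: -1/37210 - I*sqrt(51) ≈ -2.6875e-5 - 7.1414*I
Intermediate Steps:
u = -1/37210 ≈ -2.6875e-5
A = -42/31 (A = -42*1/31 = -42/31 ≈ -1.3548)
X(T, j) = I*sqrt(51) (X(T, j) = sqrt(9 - 60) = sqrt(-51) = I*sqrt(51))
u - X(A, -169) = -1/37210 - I*sqrt(51)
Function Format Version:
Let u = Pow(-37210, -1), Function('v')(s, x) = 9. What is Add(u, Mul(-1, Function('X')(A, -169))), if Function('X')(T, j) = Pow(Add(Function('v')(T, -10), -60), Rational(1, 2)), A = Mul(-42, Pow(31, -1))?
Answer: Add(Rational(-1, 37210), Mul(-1, I, Pow(51, Rational(1, 2)))) ≈ Add(-2.6875e-5, Mul(-7.1414, I))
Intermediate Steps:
u = Rational(-1, 37210) ≈ -2.6875e-5
A = Rational(-42, 31) (A = Mul(-42, Rational(1, 31)) = Rational(-42, 31) ≈ -1.3548)
Function('X')(T, j) = Mul(I, Pow(51, Rational(1, 2))) (Function('X')(T, j) = Pow(Add(9, -60), Rational(1, 2)) = Pow(-51, Rational(1, 2)) = Mul(I, Pow(51, Rational(1, 2))))
Add(u, Mul(-1, Function('X')(A, -169))) = Add(Rational(-1, 37210), Mul(-1, Mul(I, Pow(51, Rational(1, 2))))) = Add(Rational(-1, 37210), Mul(-1, I, Pow(51, Rational(1, 2))))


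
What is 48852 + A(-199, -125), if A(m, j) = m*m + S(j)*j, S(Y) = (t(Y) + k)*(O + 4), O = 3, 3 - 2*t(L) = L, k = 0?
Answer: 32453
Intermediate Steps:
t(L) = 3/2 - L/2
S(Y) = 21/2 - 7*Y/2 (S(Y) = ((3/2 - Y/2) + 0)*(3 + 4) = (3/2 - Y/2)*7 = 21/2 - 7*Y/2)
A(m, j) = m² + j*(21/2 - 7*j/2) (A(m, j) = m*m + (21/2 - 7*j/2)*j = m² + j*(21/2 - 7*j/2))
48852 + A(-199, -125) = 48852 + ((-199)² - 7/2*(-125)*(-3 - 125)) = 48852 + (39601 - 7/2*(-125)*(-128)) = 48852 + (39601 - 56000) = 48852 - 16399 = 32453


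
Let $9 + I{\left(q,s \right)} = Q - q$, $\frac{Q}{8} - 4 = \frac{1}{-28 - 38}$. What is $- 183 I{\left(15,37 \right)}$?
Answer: $- \frac{15860}{11} \approx -1441.8$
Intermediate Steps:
$Q = \frac{1052}{33}$ ($Q = 32 + \frac{8}{-28 - 38} = 32 + \frac{8}{-66} = 32 + 8 \left(- \frac{1}{66}\right) = 32 - \frac{4}{33} = \frac{1052}{33} \approx 31.879$)
$I{\left(q,s \right)} = \frac{755}{33} - q$ ($I{\left(q,s \right)} = -9 - \left(- \frac{1052}{33} + q\right) = \frac{755}{33} - q$)
$- 183 I{\left(15,37 \right)} = - 183 \left(\frac{755}{33} - 15\right) = \left(-183\right) \frac{260}{33} = - \frac{15860}{11}$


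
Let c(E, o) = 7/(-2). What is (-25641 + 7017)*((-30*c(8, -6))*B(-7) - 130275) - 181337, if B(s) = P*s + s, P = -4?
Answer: 2384994343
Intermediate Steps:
B(s) = -3*s (B(s) = -4*s + s = -3*s)
c(E, o) = -7/2 (c(E, o) = 7*(-1/2) = -7/2)
(-25641 + 7017)*((-30*c(8, -6))*B(-7) - 130275) - 181337 = (-25641 + 7017)*((-30*(-7/2))*(-3*(-7)) - 130275) - 181337 = -18624*(105*21 - 130275) - 181337 = -18624*(2205 - 130275) - 181337 = -18624*(-128070) - 181337 = 2385175680 - 181337 = 2384994343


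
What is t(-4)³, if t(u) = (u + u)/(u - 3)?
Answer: 512/343 ≈ 1.4927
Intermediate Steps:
t(u) = 2*u/(-3 + u) (t(u) = (2*u)/(-3 + u) = 2*u/(-3 + u))
t(-4)³ = (2*(-4)/(-3 - 4))³ = (2*(-4)/(-7))³ = (2*(-4)*(-⅐))³ = (8/7)³ = 512/343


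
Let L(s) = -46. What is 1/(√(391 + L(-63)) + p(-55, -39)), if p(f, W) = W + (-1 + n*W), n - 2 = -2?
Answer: -8/251 - √345/1255 ≈ -0.046673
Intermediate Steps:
n = 0 (n = 2 - 2 = 0)
p(f, W) = -1 + W (p(f, W) = W + (-1 + 0*W) = W + (-1 + 0) = W - 1 = -1 + W)
1/(√(391 + L(-63)) + p(-55, -39)) = 1/(√(391 - 46) + (-1 - 39)) = 1/(√345 - 40) = 1/(-40 + √345)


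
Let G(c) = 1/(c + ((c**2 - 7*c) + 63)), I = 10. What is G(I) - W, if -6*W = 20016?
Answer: 343609/103 ≈ 3336.0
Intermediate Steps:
W = -3336 (W = -1/6*20016 = -3336)
G(c) = 1/(63 + c**2 - 6*c) (G(c) = 1/(c + (63 + c**2 - 7*c)) = 1/(63 + c**2 - 6*c))
G(I) - W = 1/(63 + 10**2 - 6*10) - 1*(-3336) = 1/(63 + 100 - 60) + 3336 = 1/103 + 3336 = 343609/103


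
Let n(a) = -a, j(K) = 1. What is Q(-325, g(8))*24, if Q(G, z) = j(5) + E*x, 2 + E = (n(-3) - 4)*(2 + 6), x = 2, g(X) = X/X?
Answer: -456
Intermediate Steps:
g(X) = 1
E = -10 (E = -2 + (-1*(-3) - 4)*(2 + 6) = -2 + (3 - 4)*8 = -2 - 1*8 = -2 - 8 = -10)
Q(G, z) = -19 (Q(G, z) = 1 - 10*2 = 1 - 20 = -19)
Q(-325, g(8))*24 = -19*24 = -456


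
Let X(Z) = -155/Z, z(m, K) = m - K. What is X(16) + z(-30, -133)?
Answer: 1493/16 ≈ 93.313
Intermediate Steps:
X(16) + z(-30, -133) = -155/16 + (-30 - 1*(-133)) = -155*1/16 + (-30 + 133) = -155/16 + 103 = 1493/16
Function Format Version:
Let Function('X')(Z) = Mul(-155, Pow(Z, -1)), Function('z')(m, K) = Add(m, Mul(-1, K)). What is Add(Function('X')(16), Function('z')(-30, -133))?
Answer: Rational(1493, 16) ≈ 93.313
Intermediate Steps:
Add(Function('X')(16), Function('z')(-30, -133)) = Add(Mul(-155, Pow(16, -1)), Add(-30, Mul(-1, -133))) = Add(Mul(-155, Rational(1, 16)), Add(-30, 133)) = Add(Rational(-155, 16), 103) = Rational(1493, 16)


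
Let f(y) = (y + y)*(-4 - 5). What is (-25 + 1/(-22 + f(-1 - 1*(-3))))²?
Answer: 2105401/3364 ≈ 625.86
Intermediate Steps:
f(y) = -18*y (f(y) = (2*y)*(-9) = -18*y)
(-25 + 1/(-22 + f(-1 - 1*(-3))))² = (-25 + 1/(-22 - 18*(-1 - 1*(-3))))² = (-25 + 1/(-22 - 18*(-1 + 3)))² = (-25 + 1/(-22 - 18*2))² = (-25 + 1/(-22 - 36))² = (-25 + 1/(-58))² = (-25 - 1/58)² = (-1451/58)² = 2105401/3364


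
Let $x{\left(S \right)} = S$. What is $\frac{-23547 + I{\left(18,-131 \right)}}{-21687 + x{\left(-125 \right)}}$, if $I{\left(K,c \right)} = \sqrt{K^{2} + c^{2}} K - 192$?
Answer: $\frac{579}{532} - \frac{9 \sqrt{17485}}{10906} \approx 0.97922$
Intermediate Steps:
$I{\left(K,c \right)} = -192 + K \sqrt{K^{2} + c^{2}}$ ($I{\left(K,c \right)} = K \sqrt{K^{2} + c^{2}} - 192 = -192 + K \sqrt{K^{2} + c^{2}}$)
$\frac{-23547 + I{\left(18,-131 \right)}}{-21687 + x{\left(-125 \right)}} = \frac{-23547 - \left(192 - 18 \sqrt{18^{2} + \left(-131\right)^{2}}\right)}{-21687 - 125} = \frac{-23547 - \left(192 - 18 \sqrt{324 + 17161}\right)}{-21812} = \left(-23547 - \left(192 - 18 \sqrt{17485}\right)\right) \left(- \frac{1}{21812}\right) = \left(-23739 + 18 \sqrt{17485}\right) \left(- \frac{1}{21812}\right) = \frac{579}{532} - \frac{9 \sqrt{17485}}{10906}$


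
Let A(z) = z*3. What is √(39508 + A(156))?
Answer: 2*√9994 ≈ 199.94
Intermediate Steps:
A(z) = 3*z
√(39508 + A(156)) = √(39508 + 3*156) = √(39508 + 468) = √39976 = 2*√9994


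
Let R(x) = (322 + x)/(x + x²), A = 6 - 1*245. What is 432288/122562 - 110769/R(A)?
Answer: -42901888221394/565147 ≈ -7.5913e+7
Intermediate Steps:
A = -239 (A = 6 - 245 = -239)
R(x) = (322 + x)/(x + x²)
432288/122562 - 110769/R(A) = 432288/122562 - 110769*(-239*(1 - 239)/(322 - 239)) = 432288*(1/122562) - 110769/((-1/239*83/(-238))) = 24016/6809 - 110769/((-1/239*(-1/238)*83)) = 24016/6809 - 110769/83/56882 = 24016/6809 - 110769*56882/83 = 24016/6809 - 6300762258/83 = -42901888221394/565147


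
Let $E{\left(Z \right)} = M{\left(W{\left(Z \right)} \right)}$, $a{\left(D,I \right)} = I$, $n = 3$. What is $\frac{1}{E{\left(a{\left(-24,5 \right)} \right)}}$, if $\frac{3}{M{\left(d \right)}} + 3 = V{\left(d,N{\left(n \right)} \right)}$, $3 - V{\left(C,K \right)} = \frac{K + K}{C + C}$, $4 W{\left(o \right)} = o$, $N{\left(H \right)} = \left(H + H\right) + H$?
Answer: $- \frac{12}{5} \approx -2.4$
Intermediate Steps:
$N{\left(H \right)} = 3 H$ ($N{\left(H \right)} = 2 H + H = 3 H$)
$W{\left(o \right)} = \frac{o}{4}$
$V{\left(C,K \right)} = 3 - \frac{K}{C}$ ($V{\left(C,K \right)} = 3 - \frac{K + K}{C + C} = 3 - \frac{2 K}{2 C} = 3 - 2 K \frac{1}{2 C} = 3 - \frac{K}{C}$)
$M{\left(d \right)} = - \frac{d}{3}$ ($M{\left(d \right)} = \frac{3}{-3 + \left(3 - \frac{3 \cdot 3}{d}\right)} = \frac{3}{-3 + \left(3 - \frac{9}{d}\right)} = \frac{3}{\left(-9\right) \frac{1}{d}} = 3 \left(- \frac{d}{9}\right) = - \frac{d}{3}$)
$E{\left(Z \right)} = - \frac{Z}{12}$ ($E{\left(Z \right)} = - \frac{\frac{1}{4} Z}{3} = - \frac{Z}{12}$)
$\frac{1}{E{\left(a{\left(-24,5 \right)} \right)}} = \frac{1}{\left(- \frac{1}{12}\right) 5} = \frac{1}{- \frac{5}{12}} = - \frac{12}{5}$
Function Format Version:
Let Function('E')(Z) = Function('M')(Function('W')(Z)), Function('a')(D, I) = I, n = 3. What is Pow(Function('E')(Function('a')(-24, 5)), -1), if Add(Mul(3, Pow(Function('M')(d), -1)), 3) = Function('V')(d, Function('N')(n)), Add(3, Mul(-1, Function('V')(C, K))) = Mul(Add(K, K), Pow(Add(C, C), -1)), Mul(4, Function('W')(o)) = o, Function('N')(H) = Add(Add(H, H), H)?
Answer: Rational(-12, 5) ≈ -2.4000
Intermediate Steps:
Function('N')(H) = Mul(3, H) (Function('N')(H) = Add(Mul(2, H), H) = Mul(3, H))
Function('W')(o) = Mul(Rational(1, 4), o)
Function('V')(C, K) = Add(3, Mul(-1, K, Pow(C, -1))) (Function('V')(C, K) = Add(3, Mul(-1, Mul(Add(K, K), Pow(Add(C, C), -1)))) = Add(3, Mul(-1, Mul(Mul(2, K), Pow(Mul(2, C), -1)))) = Add(3, Mul(-1, Mul(Mul(2, K), Mul(Rational(1, 2), Pow(C, -1))))) = Add(3, Mul(-1, Mul(K, Pow(C, -1)))) = Add(3, Mul(-1, K, Pow(C, -1))))
Function('M')(d) = Mul(Rational(-1, 3), d) (Function('M')(d) = Mul(3, Pow(Add(-3, Add(3, Mul(-1, Mul(3, 3), Pow(d, -1)))), -1)) = Mul(3, Pow(Add(-3, Add(3, Mul(-1, 9, Pow(d, -1)))), -1)) = Mul(3, Pow(Add(-3, Add(3, Mul(-9, Pow(d, -1)))), -1)) = Mul(3, Pow(Mul(-9, Pow(d, -1)), -1)) = Mul(3, Mul(Rational(-1, 9), d)) = Mul(Rational(-1, 3), d))
Function('E')(Z) = Mul(Rational(-1, 12), Z) (Function('E')(Z) = Mul(Rational(-1, 3), Mul(Rational(1, 4), Z)) = Mul(Rational(-1, 12), Z))
Pow(Function('E')(Function('a')(-24, 5)), -1) = Pow(Mul(Rational(-1, 12), 5), -1) = Pow(Rational(-5, 12), -1) = Rational(-12, 5)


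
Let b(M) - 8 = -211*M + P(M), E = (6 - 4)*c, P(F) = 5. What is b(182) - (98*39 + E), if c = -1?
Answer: -42209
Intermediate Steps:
E = -2 (E = (6 - 4)*(-1) = 2*(-1) = -2)
b(M) = 13 - 211*M (b(M) = 8 + (-211*M + 5) = 8 + (5 - 211*M) = 13 - 211*M)
b(182) - (98*39 + E) = (13 - 211*182) - (98*39 - 2) = (13 - 38402) - (3822 - 2) = -38389 - 1*3820 = -38389 - 3820 = -42209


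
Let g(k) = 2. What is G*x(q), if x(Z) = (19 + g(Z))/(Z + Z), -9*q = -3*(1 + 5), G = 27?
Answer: 567/4 ≈ 141.75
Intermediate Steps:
q = 2 (q = -(-1)*(1 + 5)/3 = -(-1)*6/3 = -⅑*(-18) = 2)
x(Z) = 21/(2*Z) (x(Z) = (19 + 2)/(Z + Z) = 21/((2*Z)) = 21*(1/(2*Z)) = 21/(2*Z))
G*x(q) = 27*((21/2)/2) = 27*((21/2)*(½)) = 27*(21/4) = 567/4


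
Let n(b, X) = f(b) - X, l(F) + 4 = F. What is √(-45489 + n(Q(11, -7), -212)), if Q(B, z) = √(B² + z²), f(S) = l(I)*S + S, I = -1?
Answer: √(-45277 - 4*√170) ≈ 212.91*I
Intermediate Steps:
l(F) = -4 + F
f(S) = -4*S (f(S) = (-4 - 1)*S + S = -5*S + S = -4*S)
n(b, X) = -X - 4*b (n(b, X) = -4*b - X = -X - 4*b)
√(-45489 + n(Q(11, -7), -212)) = √(-45489 + (-1*(-212) - 4*√(11² + (-7)²))) = √(-45489 + (212 - 4*√(121 + 49))) = √(-45489 + (212 - 4*√170)) = √(-45277 - 4*√170)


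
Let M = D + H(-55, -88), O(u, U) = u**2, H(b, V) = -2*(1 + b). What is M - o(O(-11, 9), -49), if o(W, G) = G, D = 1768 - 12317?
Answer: -10392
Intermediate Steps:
H(b, V) = -2 - 2*b
D = -10549
M = -10441 (M = -10549 + (-2 - 2*(-55)) = -10549 + (-2 + 110) = -10549 + 108 = -10441)
M - o(O(-11, 9), -49) = -10441 - 1*(-49) = -10441 + 49 = -10392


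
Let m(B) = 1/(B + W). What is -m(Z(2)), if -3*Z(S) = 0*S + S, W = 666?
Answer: -3/1996 ≈ -0.0015030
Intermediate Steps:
Z(S) = -S/3 (Z(S) = -(0*S + S)/3 = -(0 + S)/3 = -S/3)
m(B) = 1/(666 + B) (m(B) = 1/(B + 666) = 1/(666 + B))
-m(Z(2)) = -1/(666 - ⅓*2) = -1/(666 - ⅔) = -1/1996/3 = -1*3/1996 = -3/1996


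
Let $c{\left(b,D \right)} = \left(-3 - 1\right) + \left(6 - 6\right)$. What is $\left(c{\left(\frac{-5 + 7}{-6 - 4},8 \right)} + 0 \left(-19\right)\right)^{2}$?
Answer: $16$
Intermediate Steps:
$c{\left(b,D \right)} = -4$ ($c{\left(b,D \right)} = -4 + \left(6 - 6\right) = -4 + 0 = -4$)
$\left(c{\left(\frac{-5 + 7}{-6 - 4},8 \right)} + 0 \left(-19\right)\right)^{2} = \left(-4 + 0 \left(-19\right)\right)^{2} = \left(-4 + 0\right)^{2} = \left(-4\right)^{2} = 16$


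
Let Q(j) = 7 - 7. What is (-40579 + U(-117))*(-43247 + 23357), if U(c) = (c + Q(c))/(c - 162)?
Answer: 25020347040/31 ≈ 8.0711e+8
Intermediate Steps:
Q(j) = 0
U(c) = c/(-162 + c) (U(c) = (c + 0)/(c - 162) = c/(-162 + c))
(-40579 + U(-117))*(-43247 + 23357) = (-40579 - 117/(-162 - 117))*(-43247 + 23357) = (-40579 - 117/(-279))*(-19890) = (-40579 - 117*(-1/279))*(-19890) = (-40579 + 13/31)*(-19890) = -1257936/31*(-19890) = 25020347040/31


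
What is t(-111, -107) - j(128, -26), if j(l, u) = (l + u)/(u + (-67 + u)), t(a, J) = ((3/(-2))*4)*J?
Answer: 4500/7 ≈ 642.86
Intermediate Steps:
t(a, J) = -6*J (t(a, J) = ((3*(-½))*4)*J = (-3/2*4)*J = -6*J)
j(l, u) = (l + u)/(-67 + 2*u)
t(-111, -107) - j(128, -26) = -6*(-107) - (128 - 26)/(-67 + 2*(-26)) = 642 - 102/(-67 - 52) = 642 - 102/(-119) = 642 - (-1)*102/119 = 642 - 1*(-6/7) = 642 + 6/7 = 4500/7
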